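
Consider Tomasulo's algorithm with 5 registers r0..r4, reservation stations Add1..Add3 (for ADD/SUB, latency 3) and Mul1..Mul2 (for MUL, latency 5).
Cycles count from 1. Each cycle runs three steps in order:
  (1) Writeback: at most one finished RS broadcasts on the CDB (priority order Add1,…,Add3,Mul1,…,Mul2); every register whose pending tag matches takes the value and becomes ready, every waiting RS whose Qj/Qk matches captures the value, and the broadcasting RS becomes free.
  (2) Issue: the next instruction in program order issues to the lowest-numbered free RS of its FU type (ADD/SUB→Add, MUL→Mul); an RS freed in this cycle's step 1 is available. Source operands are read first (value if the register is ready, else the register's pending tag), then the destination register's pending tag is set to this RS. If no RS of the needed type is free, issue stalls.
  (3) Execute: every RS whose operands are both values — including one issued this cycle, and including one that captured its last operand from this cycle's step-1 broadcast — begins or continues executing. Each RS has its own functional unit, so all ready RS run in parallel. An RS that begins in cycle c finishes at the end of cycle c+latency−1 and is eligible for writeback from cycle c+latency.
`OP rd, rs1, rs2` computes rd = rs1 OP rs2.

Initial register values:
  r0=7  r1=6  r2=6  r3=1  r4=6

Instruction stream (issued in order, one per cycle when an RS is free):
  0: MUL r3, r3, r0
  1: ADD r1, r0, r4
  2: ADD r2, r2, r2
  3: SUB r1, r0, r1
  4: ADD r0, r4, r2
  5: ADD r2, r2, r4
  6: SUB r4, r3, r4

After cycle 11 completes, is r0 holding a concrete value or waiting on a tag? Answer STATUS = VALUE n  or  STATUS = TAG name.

STATUS = VALUE 18

c1: issue MUL r3<-Mul1 | r0:7,r1:6,r2:6,r3:Mul1,r4:6
c2: issue ADD r1<-Add1 | r0:7,r1:Add1,r2:6,r3:Mul1,r4:6
c3: issue ADD r2<-Add2 | r0:7,r1:Add1,r2:Add2,r3:Mul1,r4:6
c4: issue SUB r1<-Add3 | r0:7,r1:Add3,r2:Add2,r3:Mul1,r4:6
c5: CDB Add1=13; issue ADD r0<-Add1 | r0:Add1,r1:Add3,r2:Add2,r3:Mul1,r4:6
c6: CDB Add2=12; issue ADD r2<-Add2 | r0:Add1,r1:Add3,r2:Add2,r3:Mul1,r4:6
c7: CDB Mul1=7; stall | r0:Add1,r1:Add3,r2:Add2,r3:7,r4:6
c8: CDB Add3=-6; issue SUB r4<-Add3 | r0:Add1,r1:-6,r2:Add2,r3:7,r4:Add3
c9: CDB Add1=18 | r0:18,r1:-6,r2:Add2,r3:7,r4:Add3
c10: CDB Add2=18 | r0:18,r1:-6,r2:18,r3:7,r4:Add3
c11: CDB Add3=1 | r0:18,r1:-6,r2:18,r3:7,r4:1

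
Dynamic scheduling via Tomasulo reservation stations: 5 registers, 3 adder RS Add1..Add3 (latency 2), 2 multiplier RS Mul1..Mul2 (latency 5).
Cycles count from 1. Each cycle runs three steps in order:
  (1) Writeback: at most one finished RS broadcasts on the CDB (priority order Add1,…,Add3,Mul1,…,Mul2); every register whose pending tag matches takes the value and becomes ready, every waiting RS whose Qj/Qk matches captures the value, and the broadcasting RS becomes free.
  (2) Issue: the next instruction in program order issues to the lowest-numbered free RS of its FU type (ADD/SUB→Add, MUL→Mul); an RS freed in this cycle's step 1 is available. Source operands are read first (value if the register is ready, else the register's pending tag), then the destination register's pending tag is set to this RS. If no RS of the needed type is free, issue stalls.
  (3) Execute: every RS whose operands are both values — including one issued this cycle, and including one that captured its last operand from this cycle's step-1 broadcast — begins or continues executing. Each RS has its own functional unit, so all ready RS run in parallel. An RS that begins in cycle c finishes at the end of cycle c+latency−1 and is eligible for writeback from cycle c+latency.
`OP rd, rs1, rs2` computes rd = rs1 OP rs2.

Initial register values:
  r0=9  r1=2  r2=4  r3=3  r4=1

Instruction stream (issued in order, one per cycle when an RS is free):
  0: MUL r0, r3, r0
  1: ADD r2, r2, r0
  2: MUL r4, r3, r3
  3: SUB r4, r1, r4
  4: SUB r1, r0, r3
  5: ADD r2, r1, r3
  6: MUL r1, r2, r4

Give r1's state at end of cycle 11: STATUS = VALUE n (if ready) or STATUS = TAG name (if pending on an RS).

STATUS = TAG Mul1

  c1: issue MUL r0<-Mul1  regs: r0:Mul1,r1:2,r2:4,r3:3,r4:1
  c2: issue ADD r2<-Add1  regs: r0:Mul1,r1:2,r2:Add1,r3:3,r4:1
  c3: issue MUL r4<-Mul2  regs: r0:Mul1,r1:2,r2:Add1,r3:3,r4:Mul2
  c4: issue SUB r4<-Add2  regs: r0:Mul1,r1:2,r2:Add1,r3:3,r4:Add2
  c5: issue SUB r1<-Add3  regs: r0:Mul1,r1:Add3,r2:Add1,r3:3,r4:Add2
  c6: CDB Mul1=27; stall  regs: r0:27,r1:Add3,r2:Add1,r3:3,r4:Add2
  c7: stall  regs: r0:27,r1:Add3,r2:Add1,r3:3,r4:Add2
  c8: CDB Add1=31; issue ADD r2<-Add1  regs: r0:27,r1:Add3,r2:Add1,r3:3,r4:Add2
  c9: CDB Add3=24; issue MUL r1<-Mul1  regs: r0:27,r1:Mul1,r2:Add1,r3:3,r4:Add2
  c10: CDB Mul2=9  regs: r0:27,r1:Mul1,r2:Add1,r3:3,r4:Add2
  c11: CDB Add1=27  regs: r0:27,r1:Mul1,r2:27,r3:3,r4:Add2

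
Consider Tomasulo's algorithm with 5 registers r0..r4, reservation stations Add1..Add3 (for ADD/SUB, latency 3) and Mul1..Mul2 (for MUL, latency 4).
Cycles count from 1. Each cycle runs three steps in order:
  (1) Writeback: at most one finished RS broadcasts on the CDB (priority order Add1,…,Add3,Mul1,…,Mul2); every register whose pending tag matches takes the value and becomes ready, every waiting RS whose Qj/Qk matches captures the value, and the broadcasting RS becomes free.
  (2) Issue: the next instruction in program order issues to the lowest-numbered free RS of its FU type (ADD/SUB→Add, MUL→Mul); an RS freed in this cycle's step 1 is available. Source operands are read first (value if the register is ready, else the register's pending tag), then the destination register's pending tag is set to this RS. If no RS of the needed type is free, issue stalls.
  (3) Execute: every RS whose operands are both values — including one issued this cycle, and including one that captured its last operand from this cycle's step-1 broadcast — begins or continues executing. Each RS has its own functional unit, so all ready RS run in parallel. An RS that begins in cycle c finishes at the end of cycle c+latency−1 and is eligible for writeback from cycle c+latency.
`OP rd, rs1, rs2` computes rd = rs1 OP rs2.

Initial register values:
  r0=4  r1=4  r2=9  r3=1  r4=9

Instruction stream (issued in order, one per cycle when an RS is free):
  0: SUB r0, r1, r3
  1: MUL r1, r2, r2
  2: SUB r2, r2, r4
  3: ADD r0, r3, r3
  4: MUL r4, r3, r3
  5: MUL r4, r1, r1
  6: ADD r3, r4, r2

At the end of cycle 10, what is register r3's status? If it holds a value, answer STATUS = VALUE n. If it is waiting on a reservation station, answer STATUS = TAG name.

STATUS = TAG Add1

  c1: issue SUB r0<-Add1  regs: r0:Add1,r1:4,r2:9,r3:1,r4:9
  c2: issue MUL r1<-Mul1  regs: r0:Add1,r1:Mul1,r2:9,r3:1,r4:9
  c3: issue SUB r2<-Add2  regs: r0:Add1,r1:Mul1,r2:Add2,r3:1,r4:9
  c4: CDB Add1=3; issue ADD r0<-Add1  regs: r0:Add1,r1:Mul1,r2:Add2,r3:1,r4:9
  c5: issue MUL r4<-Mul2  regs: r0:Add1,r1:Mul1,r2:Add2,r3:1,r4:Mul2
  c6: CDB Add2=0; stall  regs: r0:Add1,r1:Mul1,r2:0,r3:1,r4:Mul2
  c7: CDB Add1=2; stall  regs: r0:2,r1:Mul1,r2:0,r3:1,r4:Mul2
  c8: CDB Mul1=81; issue MUL r4<-Mul1  regs: r0:2,r1:81,r2:0,r3:1,r4:Mul1
  c9: CDB Mul2=1; issue ADD r3<-Add1  regs: r0:2,r1:81,r2:0,r3:Add1,r4:Mul1
  c10: -  regs: r0:2,r1:81,r2:0,r3:Add1,r4:Mul1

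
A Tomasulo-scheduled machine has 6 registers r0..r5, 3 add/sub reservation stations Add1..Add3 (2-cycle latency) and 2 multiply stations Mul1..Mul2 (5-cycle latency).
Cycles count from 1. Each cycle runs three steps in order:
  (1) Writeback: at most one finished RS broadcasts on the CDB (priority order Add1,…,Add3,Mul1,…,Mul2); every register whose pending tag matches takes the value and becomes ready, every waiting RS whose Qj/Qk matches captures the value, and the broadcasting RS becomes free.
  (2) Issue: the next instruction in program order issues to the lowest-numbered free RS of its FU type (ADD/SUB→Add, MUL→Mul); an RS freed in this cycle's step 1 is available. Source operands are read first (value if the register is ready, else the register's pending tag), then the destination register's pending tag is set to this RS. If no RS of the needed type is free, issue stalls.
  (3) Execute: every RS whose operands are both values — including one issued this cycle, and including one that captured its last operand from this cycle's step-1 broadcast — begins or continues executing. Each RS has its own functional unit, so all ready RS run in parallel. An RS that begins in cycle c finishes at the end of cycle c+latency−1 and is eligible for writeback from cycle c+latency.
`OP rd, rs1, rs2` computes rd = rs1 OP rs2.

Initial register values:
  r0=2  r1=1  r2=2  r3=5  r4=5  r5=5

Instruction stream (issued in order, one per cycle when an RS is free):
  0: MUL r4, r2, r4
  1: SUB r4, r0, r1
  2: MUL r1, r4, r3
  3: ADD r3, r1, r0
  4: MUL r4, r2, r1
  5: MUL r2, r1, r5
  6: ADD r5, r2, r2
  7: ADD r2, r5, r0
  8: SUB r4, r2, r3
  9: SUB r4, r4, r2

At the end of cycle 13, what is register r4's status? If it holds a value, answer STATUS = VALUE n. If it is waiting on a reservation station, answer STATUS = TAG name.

cycle 1: issue MUL r4<-Mul1 // r0:2,r1:1,r2:2,r3:5,r4:Mul1,r5:5
cycle 2: issue SUB r4<-Add1 // r0:2,r1:1,r2:2,r3:5,r4:Add1,r5:5
cycle 3: issue MUL r1<-Mul2 // r0:2,r1:Mul2,r2:2,r3:5,r4:Add1,r5:5
cycle 4: CDB Add1=1; issue ADD r3<-Add1 // r0:2,r1:Mul2,r2:2,r3:Add1,r4:1,r5:5
cycle 5: stall // r0:2,r1:Mul2,r2:2,r3:Add1,r4:1,r5:5
cycle 6: CDB Mul1=10; issue MUL r4<-Mul1 // r0:2,r1:Mul2,r2:2,r3:Add1,r4:Mul1,r5:5
cycle 7: stall // r0:2,r1:Mul2,r2:2,r3:Add1,r4:Mul1,r5:5
cycle 8: stall // r0:2,r1:Mul2,r2:2,r3:Add1,r4:Mul1,r5:5
cycle 9: CDB Mul2=5; issue MUL r2<-Mul2 // r0:2,r1:5,r2:Mul2,r3:Add1,r4:Mul1,r5:5
cycle 10: issue ADD r5<-Add2 // r0:2,r1:5,r2:Mul2,r3:Add1,r4:Mul1,r5:Add2
cycle 11: CDB Add1=7; issue ADD r2<-Add1 // r0:2,r1:5,r2:Add1,r3:7,r4:Mul1,r5:Add2
cycle 12: issue SUB r4<-Add3 // r0:2,r1:5,r2:Add1,r3:7,r4:Add3,r5:Add2
cycle 13: stall // r0:2,r1:5,r2:Add1,r3:7,r4:Add3,r5:Add2

STATUS = TAG Add3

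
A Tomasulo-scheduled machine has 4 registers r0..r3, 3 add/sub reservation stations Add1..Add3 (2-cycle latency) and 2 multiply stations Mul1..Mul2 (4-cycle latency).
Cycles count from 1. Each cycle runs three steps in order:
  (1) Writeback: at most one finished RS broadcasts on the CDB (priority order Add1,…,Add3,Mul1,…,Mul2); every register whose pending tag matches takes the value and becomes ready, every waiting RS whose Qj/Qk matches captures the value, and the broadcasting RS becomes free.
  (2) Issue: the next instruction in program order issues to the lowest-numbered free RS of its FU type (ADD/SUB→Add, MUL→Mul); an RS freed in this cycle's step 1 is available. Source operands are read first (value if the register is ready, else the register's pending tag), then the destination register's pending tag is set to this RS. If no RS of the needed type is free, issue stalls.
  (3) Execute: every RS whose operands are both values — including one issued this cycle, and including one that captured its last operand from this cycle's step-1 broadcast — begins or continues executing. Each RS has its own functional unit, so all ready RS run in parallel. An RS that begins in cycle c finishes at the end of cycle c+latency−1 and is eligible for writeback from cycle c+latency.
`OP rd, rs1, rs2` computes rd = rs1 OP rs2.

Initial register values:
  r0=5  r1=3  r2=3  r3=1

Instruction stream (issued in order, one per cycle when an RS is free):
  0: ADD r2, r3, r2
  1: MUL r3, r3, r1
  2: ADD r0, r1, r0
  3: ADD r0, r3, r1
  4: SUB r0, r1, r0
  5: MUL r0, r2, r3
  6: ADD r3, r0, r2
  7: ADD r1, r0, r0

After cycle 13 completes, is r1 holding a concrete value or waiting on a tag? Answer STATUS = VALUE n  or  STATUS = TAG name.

STATUS = VALUE 24

cycle 1: issue ADD r2<-Add1 // r0:5,r1:3,r2:Add1,r3:1
cycle 2: issue MUL r3<-Mul1 // r0:5,r1:3,r2:Add1,r3:Mul1
cycle 3: CDB Add1=4; issue ADD r0<-Add1 // r0:Add1,r1:3,r2:4,r3:Mul1
cycle 4: issue ADD r0<-Add2 // r0:Add2,r1:3,r2:4,r3:Mul1
cycle 5: CDB Add1=8; issue SUB r0<-Add1 // r0:Add1,r1:3,r2:4,r3:Mul1
cycle 6: CDB Mul1=3; issue MUL r0<-Mul1 // r0:Mul1,r1:3,r2:4,r3:3
cycle 7: issue ADD r3<-Add3 // r0:Mul1,r1:3,r2:4,r3:Add3
cycle 8: CDB Add2=6; issue ADD r1<-Add2 // r0:Mul1,r1:Add2,r2:4,r3:Add3
cycle 9: - // r0:Mul1,r1:Add2,r2:4,r3:Add3
cycle 10: CDB Add1=-3 // r0:Mul1,r1:Add2,r2:4,r3:Add3
cycle 11: CDB Mul1=12 // r0:12,r1:Add2,r2:4,r3:Add3
cycle 12: - // r0:12,r1:Add2,r2:4,r3:Add3
cycle 13: CDB Add2=24 // r0:12,r1:24,r2:4,r3:Add3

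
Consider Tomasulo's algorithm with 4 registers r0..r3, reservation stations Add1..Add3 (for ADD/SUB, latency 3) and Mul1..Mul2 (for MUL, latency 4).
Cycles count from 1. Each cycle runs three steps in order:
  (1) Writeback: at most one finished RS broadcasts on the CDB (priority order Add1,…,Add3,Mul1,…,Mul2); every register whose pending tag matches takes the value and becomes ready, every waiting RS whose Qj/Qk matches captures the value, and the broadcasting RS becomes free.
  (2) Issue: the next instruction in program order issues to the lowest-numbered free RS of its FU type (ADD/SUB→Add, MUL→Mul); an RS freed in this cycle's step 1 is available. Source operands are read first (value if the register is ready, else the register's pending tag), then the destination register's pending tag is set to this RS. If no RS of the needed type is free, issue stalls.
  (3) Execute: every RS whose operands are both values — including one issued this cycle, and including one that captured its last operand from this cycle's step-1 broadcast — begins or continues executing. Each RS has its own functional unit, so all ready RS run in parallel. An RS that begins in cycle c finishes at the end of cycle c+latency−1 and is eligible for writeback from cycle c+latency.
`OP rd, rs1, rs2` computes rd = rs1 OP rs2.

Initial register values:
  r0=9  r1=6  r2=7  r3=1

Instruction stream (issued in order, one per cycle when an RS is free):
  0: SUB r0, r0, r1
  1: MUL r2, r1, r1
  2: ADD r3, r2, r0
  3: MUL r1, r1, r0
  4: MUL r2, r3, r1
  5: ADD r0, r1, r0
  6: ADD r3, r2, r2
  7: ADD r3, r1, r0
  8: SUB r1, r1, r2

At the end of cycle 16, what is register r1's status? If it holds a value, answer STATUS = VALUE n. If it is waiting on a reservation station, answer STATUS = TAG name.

cycle 1: issue SUB r0<-Add1 // r0:Add1,r1:6,r2:7,r3:1
cycle 2: issue MUL r2<-Mul1 // r0:Add1,r1:6,r2:Mul1,r3:1
cycle 3: issue ADD r3<-Add2 // r0:Add1,r1:6,r2:Mul1,r3:Add2
cycle 4: CDB Add1=3; issue MUL r1<-Mul2 // r0:3,r1:Mul2,r2:Mul1,r3:Add2
cycle 5: stall // r0:3,r1:Mul2,r2:Mul1,r3:Add2
cycle 6: CDB Mul1=36; issue MUL r2<-Mul1 // r0:3,r1:Mul2,r2:Mul1,r3:Add2
cycle 7: issue ADD r0<-Add1 // r0:Add1,r1:Mul2,r2:Mul1,r3:Add2
cycle 8: CDB Mul2=18; issue ADD r3<-Add3 // r0:Add1,r1:18,r2:Mul1,r3:Add3
cycle 9: CDB Add2=39; issue ADD r3<-Add2 // r0:Add1,r1:18,r2:Mul1,r3:Add2
cycle 10: stall // r0:Add1,r1:18,r2:Mul1,r3:Add2
cycle 11: CDB Add1=21; issue SUB r1<-Add1 // r0:21,r1:Add1,r2:Mul1,r3:Add2
cycle 12: - // r0:21,r1:Add1,r2:Mul1,r3:Add2
cycle 13: CDB Mul1=702 // r0:21,r1:Add1,r2:702,r3:Add2
cycle 14: CDB Add2=39 // r0:21,r1:Add1,r2:702,r3:39
cycle 15: - // r0:21,r1:Add1,r2:702,r3:39
cycle 16: CDB Add1=-684 // r0:21,r1:-684,r2:702,r3:39

STATUS = VALUE -684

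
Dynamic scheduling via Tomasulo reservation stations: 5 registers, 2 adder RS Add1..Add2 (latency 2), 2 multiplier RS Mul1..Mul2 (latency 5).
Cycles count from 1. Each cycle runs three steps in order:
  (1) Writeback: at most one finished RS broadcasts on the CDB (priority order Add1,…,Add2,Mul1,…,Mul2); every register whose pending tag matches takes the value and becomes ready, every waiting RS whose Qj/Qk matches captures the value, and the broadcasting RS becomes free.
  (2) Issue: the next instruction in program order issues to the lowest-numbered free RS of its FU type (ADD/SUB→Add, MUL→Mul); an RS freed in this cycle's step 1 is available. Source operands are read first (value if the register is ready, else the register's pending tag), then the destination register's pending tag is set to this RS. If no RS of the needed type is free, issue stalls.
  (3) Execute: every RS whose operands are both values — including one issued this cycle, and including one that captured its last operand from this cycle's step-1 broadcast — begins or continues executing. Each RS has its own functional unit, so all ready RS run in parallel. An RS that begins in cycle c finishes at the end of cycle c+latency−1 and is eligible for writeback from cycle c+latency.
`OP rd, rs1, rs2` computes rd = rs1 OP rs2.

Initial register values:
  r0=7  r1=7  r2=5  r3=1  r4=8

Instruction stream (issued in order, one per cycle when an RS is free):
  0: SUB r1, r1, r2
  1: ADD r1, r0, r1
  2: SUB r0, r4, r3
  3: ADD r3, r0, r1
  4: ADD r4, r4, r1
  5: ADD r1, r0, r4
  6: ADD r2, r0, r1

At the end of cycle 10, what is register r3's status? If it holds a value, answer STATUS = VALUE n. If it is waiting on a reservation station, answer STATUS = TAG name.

STATUS = VALUE 16

  c1: issue SUB r1<-Add1  regs: r0:7,r1:Add1,r2:5,r3:1,r4:8
  c2: issue ADD r1<-Add2  regs: r0:7,r1:Add2,r2:5,r3:1,r4:8
  c3: CDB Add1=2; issue SUB r0<-Add1  regs: r0:Add1,r1:Add2,r2:5,r3:1,r4:8
  c4: stall  regs: r0:Add1,r1:Add2,r2:5,r3:1,r4:8
  c5: CDB Add1=7; issue ADD r3<-Add1  regs: r0:7,r1:Add2,r2:5,r3:Add1,r4:8
  c6: CDB Add2=9; issue ADD r4<-Add2  regs: r0:7,r1:9,r2:5,r3:Add1,r4:Add2
  c7: stall  regs: r0:7,r1:9,r2:5,r3:Add1,r4:Add2
  c8: CDB Add1=16; issue ADD r1<-Add1  regs: r0:7,r1:Add1,r2:5,r3:16,r4:Add2
  c9: CDB Add2=17; issue ADD r2<-Add2  regs: r0:7,r1:Add1,r2:Add2,r3:16,r4:17
  c10: -  regs: r0:7,r1:Add1,r2:Add2,r3:16,r4:17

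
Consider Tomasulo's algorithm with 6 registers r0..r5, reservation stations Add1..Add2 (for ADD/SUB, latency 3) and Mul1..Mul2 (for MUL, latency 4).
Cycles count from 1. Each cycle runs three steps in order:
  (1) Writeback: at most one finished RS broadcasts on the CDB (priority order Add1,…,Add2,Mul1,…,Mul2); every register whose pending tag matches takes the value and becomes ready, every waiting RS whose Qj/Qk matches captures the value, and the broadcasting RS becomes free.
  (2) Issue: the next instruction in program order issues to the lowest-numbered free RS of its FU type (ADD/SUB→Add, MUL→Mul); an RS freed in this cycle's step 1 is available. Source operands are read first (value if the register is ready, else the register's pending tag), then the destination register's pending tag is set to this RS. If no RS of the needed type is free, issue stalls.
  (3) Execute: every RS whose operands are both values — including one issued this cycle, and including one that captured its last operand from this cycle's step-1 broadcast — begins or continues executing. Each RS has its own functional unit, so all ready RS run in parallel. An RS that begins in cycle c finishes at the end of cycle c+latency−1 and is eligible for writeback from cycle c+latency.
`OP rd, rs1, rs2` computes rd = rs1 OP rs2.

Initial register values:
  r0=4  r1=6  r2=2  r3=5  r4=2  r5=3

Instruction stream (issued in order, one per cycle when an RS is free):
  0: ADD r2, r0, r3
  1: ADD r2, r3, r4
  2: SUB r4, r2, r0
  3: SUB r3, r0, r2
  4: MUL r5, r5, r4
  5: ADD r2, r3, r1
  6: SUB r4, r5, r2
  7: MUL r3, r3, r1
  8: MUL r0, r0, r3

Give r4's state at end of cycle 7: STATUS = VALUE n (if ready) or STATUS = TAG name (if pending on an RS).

cycle 1: issue ADD r2<-Add1 // r0:4,r1:6,r2:Add1,r3:5,r4:2,r5:3
cycle 2: issue ADD r2<-Add2 // r0:4,r1:6,r2:Add2,r3:5,r4:2,r5:3
cycle 3: stall // r0:4,r1:6,r2:Add2,r3:5,r4:2,r5:3
cycle 4: CDB Add1=9; issue SUB r4<-Add1 // r0:4,r1:6,r2:Add2,r3:5,r4:Add1,r5:3
cycle 5: CDB Add2=7; issue SUB r3<-Add2 // r0:4,r1:6,r2:7,r3:Add2,r4:Add1,r5:3
cycle 6: issue MUL r5<-Mul1 // r0:4,r1:6,r2:7,r3:Add2,r4:Add1,r5:Mul1
cycle 7: stall // r0:4,r1:6,r2:7,r3:Add2,r4:Add1,r5:Mul1

STATUS = TAG Add1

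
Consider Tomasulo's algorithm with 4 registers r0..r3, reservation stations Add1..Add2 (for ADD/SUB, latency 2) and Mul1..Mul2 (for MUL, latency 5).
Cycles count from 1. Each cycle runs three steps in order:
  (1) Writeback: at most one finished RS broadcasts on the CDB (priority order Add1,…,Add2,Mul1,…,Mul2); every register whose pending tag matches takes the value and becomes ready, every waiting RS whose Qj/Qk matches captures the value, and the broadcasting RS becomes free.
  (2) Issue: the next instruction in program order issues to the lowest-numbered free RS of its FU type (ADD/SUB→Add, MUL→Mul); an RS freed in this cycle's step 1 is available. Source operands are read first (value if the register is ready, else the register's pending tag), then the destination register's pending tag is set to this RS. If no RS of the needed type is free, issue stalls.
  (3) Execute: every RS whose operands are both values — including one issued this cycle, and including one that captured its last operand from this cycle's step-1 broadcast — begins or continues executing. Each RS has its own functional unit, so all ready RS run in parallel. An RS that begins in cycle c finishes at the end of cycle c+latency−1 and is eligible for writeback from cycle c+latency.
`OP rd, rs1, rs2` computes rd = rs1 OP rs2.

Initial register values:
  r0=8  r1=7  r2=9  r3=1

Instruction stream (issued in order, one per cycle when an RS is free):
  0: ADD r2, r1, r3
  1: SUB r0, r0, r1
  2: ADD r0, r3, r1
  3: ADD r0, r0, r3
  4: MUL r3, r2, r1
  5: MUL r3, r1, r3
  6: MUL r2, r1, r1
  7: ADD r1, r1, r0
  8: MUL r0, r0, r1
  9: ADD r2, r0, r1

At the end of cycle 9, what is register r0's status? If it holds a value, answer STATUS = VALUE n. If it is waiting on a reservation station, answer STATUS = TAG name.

  c1: issue ADD r2<-Add1  regs: r0:8,r1:7,r2:Add1,r3:1
  c2: issue SUB r0<-Add2  regs: r0:Add2,r1:7,r2:Add1,r3:1
  c3: CDB Add1=8; issue ADD r0<-Add1  regs: r0:Add1,r1:7,r2:8,r3:1
  c4: CDB Add2=1; issue ADD r0<-Add2  regs: r0:Add2,r1:7,r2:8,r3:1
  c5: CDB Add1=8; issue MUL r3<-Mul1  regs: r0:Add2,r1:7,r2:8,r3:Mul1
  c6: issue MUL r3<-Mul2  regs: r0:Add2,r1:7,r2:8,r3:Mul2
  c7: CDB Add2=9; stall  regs: r0:9,r1:7,r2:8,r3:Mul2
  c8: stall  regs: r0:9,r1:7,r2:8,r3:Mul2
  c9: stall  regs: r0:9,r1:7,r2:8,r3:Mul2

STATUS = VALUE 9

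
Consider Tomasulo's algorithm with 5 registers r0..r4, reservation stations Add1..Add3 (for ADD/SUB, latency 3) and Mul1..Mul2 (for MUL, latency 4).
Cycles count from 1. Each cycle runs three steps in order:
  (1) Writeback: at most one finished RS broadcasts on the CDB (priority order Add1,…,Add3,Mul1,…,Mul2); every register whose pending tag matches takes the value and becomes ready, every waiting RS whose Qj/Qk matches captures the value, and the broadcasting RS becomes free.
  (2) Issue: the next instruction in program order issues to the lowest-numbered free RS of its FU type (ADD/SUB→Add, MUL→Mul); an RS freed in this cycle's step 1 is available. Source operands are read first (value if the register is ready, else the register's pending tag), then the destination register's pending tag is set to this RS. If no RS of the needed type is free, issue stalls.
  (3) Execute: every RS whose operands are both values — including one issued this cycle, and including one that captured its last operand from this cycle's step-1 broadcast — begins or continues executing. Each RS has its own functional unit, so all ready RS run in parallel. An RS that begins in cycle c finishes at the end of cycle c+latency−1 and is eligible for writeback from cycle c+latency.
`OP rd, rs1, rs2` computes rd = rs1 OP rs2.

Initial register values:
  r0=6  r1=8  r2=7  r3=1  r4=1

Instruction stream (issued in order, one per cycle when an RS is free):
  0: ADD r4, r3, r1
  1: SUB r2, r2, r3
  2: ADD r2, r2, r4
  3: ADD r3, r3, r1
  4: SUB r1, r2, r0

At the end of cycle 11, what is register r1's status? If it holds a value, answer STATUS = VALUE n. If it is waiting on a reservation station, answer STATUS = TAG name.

  c1: issue ADD r4<-Add1  regs: r0:6,r1:8,r2:7,r3:1,r4:Add1
  c2: issue SUB r2<-Add2  regs: r0:6,r1:8,r2:Add2,r3:1,r4:Add1
  c3: issue ADD r2<-Add3  regs: r0:6,r1:8,r2:Add3,r3:1,r4:Add1
  c4: CDB Add1=9; issue ADD r3<-Add1  regs: r0:6,r1:8,r2:Add3,r3:Add1,r4:9
  c5: CDB Add2=6; issue SUB r1<-Add2  regs: r0:6,r1:Add2,r2:Add3,r3:Add1,r4:9
  c6: -  regs: r0:6,r1:Add2,r2:Add3,r3:Add1,r4:9
  c7: CDB Add1=9  regs: r0:6,r1:Add2,r2:Add3,r3:9,r4:9
  c8: CDB Add3=15  regs: r0:6,r1:Add2,r2:15,r3:9,r4:9
  c9: -  regs: r0:6,r1:Add2,r2:15,r3:9,r4:9
  c10: -  regs: r0:6,r1:Add2,r2:15,r3:9,r4:9
  c11: CDB Add2=9  regs: r0:6,r1:9,r2:15,r3:9,r4:9

STATUS = VALUE 9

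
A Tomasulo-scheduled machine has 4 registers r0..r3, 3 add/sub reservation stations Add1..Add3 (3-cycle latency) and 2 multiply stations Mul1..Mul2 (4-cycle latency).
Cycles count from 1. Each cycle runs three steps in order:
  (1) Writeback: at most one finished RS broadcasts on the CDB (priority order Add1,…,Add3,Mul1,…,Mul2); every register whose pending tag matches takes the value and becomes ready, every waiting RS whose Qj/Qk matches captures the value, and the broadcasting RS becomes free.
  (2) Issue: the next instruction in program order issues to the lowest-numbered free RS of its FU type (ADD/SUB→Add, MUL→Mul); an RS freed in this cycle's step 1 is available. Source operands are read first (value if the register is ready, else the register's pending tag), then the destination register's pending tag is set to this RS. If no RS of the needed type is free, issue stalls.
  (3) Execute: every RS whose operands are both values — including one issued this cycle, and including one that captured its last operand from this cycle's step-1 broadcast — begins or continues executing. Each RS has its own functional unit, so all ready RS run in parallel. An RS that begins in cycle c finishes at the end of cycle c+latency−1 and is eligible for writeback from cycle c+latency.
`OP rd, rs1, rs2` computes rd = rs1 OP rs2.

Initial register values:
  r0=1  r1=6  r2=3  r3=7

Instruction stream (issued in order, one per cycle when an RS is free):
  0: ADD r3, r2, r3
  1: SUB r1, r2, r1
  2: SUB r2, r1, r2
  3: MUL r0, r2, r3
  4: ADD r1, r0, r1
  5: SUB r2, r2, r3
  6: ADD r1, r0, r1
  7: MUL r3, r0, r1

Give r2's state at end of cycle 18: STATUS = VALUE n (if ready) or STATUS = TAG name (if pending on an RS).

  c1: issue ADD r3<-Add1  regs: r0:1,r1:6,r2:3,r3:Add1
  c2: issue SUB r1<-Add2  regs: r0:1,r1:Add2,r2:3,r3:Add1
  c3: issue SUB r2<-Add3  regs: r0:1,r1:Add2,r2:Add3,r3:Add1
  c4: CDB Add1=10; issue MUL r0<-Mul1  regs: r0:Mul1,r1:Add2,r2:Add3,r3:10
  c5: CDB Add2=-3; issue ADD r1<-Add1  regs: r0:Mul1,r1:Add1,r2:Add3,r3:10
  c6: issue SUB r2<-Add2  regs: r0:Mul1,r1:Add1,r2:Add2,r3:10
  c7: stall  regs: r0:Mul1,r1:Add1,r2:Add2,r3:10
  c8: CDB Add3=-6; issue ADD r1<-Add3  regs: r0:Mul1,r1:Add3,r2:Add2,r3:10
  c9: issue MUL r3<-Mul2  regs: r0:Mul1,r1:Add3,r2:Add2,r3:Mul2
  c10: -  regs: r0:Mul1,r1:Add3,r2:Add2,r3:Mul2
  c11: CDB Add2=-16  regs: r0:Mul1,r1:Add3,r2:-16,r3:Mul2
  c12: CDB Mul1=-60  regs: r0:-60,r1:Add3,r2:-16,r3:Mul2
  c13: -  regs: r0:-60,r1:Add3,r2:-16,r3:Mul2
  c14: -  regs: r0:-60,r1:Add3,r2:-16,r3:Mul2
  c15: CDB Add1=-63  regs: r0:-60,r1:Add3,r2:-16,r3:Mul2
  c16: -  regs: r0:-60,r1:Add3,r2:-16,r3:Mul2
  c17: -  regs: r0:-60,r1:Add3,r2:-16,r3:Mul2
  c18: CDB Add3=-123  regs: r0:-60,r1:-123,r2:-16,r3:Mul2

STATUS = VALUE -16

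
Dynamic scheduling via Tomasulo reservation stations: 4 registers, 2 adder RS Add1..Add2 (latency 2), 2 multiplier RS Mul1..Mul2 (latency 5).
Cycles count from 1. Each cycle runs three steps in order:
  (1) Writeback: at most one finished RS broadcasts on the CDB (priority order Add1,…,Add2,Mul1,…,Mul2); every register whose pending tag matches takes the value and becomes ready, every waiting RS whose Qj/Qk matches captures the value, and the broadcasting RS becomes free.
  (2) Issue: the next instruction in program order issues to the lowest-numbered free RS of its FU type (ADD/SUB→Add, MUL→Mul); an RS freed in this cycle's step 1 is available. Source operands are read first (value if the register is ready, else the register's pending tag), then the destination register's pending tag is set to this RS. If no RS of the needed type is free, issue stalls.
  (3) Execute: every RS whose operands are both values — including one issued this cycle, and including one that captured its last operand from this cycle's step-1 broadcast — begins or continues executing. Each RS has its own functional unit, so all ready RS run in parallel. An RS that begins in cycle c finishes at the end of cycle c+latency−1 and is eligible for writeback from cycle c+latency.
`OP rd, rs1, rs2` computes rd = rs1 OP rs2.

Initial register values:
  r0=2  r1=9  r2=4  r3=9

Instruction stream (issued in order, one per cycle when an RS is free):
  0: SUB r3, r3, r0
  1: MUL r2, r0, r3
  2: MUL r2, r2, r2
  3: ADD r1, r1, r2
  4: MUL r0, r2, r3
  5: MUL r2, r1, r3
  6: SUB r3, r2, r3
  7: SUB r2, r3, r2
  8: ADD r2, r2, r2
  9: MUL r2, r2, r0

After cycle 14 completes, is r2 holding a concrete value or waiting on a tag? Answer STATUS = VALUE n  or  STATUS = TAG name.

cycle 1: issue SUB r3<-Add1 // r0:2,r1:9,r2:4,r3:Add1
cycle 2: issue MUL r2<-Mul1 // r0:2,r1:9,r2:Mul1,r3:Add1
cycle 3: CDB Add1=7; issue MUL r2<-Mul2 // r0:2,r1:9,r2:Mul2,r3:7
cycle 4: issue ADD r1<-Add1 // r0:2,r1:Add1,r2:Mul2,r3:7
cycle 5: stall // r0:2,r1:Add1,r2:Mul2,r3:7
cycle 6: stall // r0:2,r1:Add1,r2:Mul2,r3:7
cycle 7: stall // r0:2,r1:Add1,r2:Mul2,r3:7
cycle 8: CDB Mul1=14; issue MUL r0<-Mul1 // r0:Mul1,r1:Add1,r2:Mul2,r3:7
cycle 9: stall // r0:Mul1,r1:Add1,r2:Mul2,r3:7
cycle 10: stall // r0:Mul1,r1:Add1,r2:Mul2,r3:7
cycle 11: stall // r0:Mul1,r1:Add1,r2:Mul2,r3:7
cycle 12: stall // r0:Mul1,r1:Add1,r2:Mul2,r3:7
cycle 13: CDB Mul2=196; issue MUL r2<-Mul2 // r0:Mul1,r1:Add1,r2:Mul2,r3:7
cycle 14: issue SUB r3<-Add2 // r0:Mul1,r1:Add1,r2:Mul2,r3:Add2

STATUS = TAG Mul2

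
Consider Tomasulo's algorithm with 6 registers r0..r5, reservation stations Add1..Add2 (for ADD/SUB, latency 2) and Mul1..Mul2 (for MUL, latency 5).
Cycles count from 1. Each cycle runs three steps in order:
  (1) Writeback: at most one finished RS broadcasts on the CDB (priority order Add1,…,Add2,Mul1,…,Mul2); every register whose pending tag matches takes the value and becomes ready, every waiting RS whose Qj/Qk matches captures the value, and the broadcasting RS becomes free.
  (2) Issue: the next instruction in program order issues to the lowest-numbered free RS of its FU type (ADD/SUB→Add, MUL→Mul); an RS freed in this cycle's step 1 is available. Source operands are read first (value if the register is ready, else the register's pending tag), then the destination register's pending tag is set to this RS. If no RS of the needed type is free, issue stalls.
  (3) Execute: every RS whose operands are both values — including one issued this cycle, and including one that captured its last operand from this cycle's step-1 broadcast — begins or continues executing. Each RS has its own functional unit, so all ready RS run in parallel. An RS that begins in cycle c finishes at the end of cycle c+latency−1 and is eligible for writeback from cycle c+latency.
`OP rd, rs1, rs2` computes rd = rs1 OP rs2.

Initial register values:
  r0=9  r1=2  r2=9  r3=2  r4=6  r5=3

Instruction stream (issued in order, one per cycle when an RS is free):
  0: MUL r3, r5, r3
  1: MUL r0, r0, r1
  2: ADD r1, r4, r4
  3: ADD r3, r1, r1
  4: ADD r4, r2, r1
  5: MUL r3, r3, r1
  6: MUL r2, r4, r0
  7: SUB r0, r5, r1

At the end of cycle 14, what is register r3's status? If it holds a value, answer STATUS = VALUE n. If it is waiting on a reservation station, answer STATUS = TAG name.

cycle 1: issue MUL r3<-Mul1 // r0:9,r1:2,r2:9,r3:Mul1,r4:6,r5:3
cycle 2: issue MUL r0<-Mul2 // r0:Mul2,r1:2,r2:9,r3:Mul1,r4:6,r5:3
cycle 3: issue ADD r1<-Add1 // r0:Mul2,r1:Add1,r2:9,r3:Mul1,r4:6,r5:3
cycle 4: issue ADD r3<-Add2 // r0:Mul2,r1:Add1,r2:9,r3:Add2,r4:6,r5:3
cycle 5: CDB Add1=12; issue ADD r4<-Add1 // r0:Mul2,r1:12,r2:9,r3:Add2,r4:Add1,r5:3
cycle 6: CDB Mul1=6; issue MUL r3<-Mul1 // r0:Mul2,r1:12,r2:9,r3:Mul1,r4:Add1,r5:3
cycle 7: CDB Add1=21; stall // r0:Mul2,r1:12,r2:9,r3:Mul1,r4:21,r5:3
cycle 8: CDB Add2=24; stall // r0:Mul2,r1:12,r2:9,r3:Mul1,r4:21,r5:3
cycle 9: CDB Mul2=18; issue MUL r2<-Mul2 // r0:18,r1:12,r2:Mul2,r3:Mul1,r4:21,r5:3
cycle 10: issue SUB r0<-Add1 // r0:Add1,r1:12,r2:Mul2,r3:Mul1,r4:21,r5:3
cycle 11: - // r0:Add1,r1:12,r2:Mul2,r3:Mul1,r4:21,r5:3
cycle 12: CDB Add1=-9 // r0:-9,r1:12,r2:Mul2,r3:Mul1,r4:21,r5:3
cycle 13: CDB Mul1=288 // r0:-9,r1:12,r2:Mul2,r3:288,r4:21,r5:3
cycle 14: CDB Mul2=378 // r0:-9,r1:12,r2:378,r3:288,r4:21,r5:3

STATUS = VALUE 288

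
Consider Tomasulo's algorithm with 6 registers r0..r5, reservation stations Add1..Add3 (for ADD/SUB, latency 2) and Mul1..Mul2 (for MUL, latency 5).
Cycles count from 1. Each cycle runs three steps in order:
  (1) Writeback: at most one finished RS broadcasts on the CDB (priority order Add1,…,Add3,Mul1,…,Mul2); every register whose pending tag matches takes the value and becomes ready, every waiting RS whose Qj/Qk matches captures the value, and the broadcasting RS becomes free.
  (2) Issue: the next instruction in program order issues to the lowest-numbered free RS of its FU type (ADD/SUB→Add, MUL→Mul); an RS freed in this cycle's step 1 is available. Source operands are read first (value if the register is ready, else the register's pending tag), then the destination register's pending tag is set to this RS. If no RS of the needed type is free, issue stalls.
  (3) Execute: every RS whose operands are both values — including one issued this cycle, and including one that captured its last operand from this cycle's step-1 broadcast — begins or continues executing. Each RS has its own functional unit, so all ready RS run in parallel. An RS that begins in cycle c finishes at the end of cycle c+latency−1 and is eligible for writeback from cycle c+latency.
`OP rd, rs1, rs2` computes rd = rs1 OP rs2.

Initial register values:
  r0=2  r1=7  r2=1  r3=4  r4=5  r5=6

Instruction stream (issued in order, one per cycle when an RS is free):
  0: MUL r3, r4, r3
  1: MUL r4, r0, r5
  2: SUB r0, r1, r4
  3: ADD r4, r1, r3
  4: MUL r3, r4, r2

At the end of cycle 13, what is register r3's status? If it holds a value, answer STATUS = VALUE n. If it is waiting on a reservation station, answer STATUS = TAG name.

c1: issue MUL r3<-Mul1 | r0:2,r1:7,r2:1,r3:Mul1,r4:5,r5:6
c2: issue MUL r4<-Mul2 | r0:2,r1:7,r2:1,r3:Mul1,r4:Mul2,r5:6
c3: issue SUB r0<-Add1 | r0:Add1,r1:7,r2:1,r3:Mul1,r4:Mul2,r5:6
c4: issue ADD r4<-Add2 | r0:Add1,r1:7,r2:1,r3:Mul1,r4:Add2,r5:6
c5: stall | r0:Add1,r1:7,r2:1,r3:Mul1,r4:Add2,r5:6
c6: CDB Mul1=20; issue MUL r3<-Mul1 | r0:Add1,r1:7,r2:1,r3:Mul1,r4:Add2,r5:6
c7: CDB Mul2=12 | r0:Add1,r1:7,r2:1,r3:Mul1,r4:Add2,r5:6
c8: CDB Add2=27 | r0:Add1,r1:7,r2:1,r3:Mul1,r4:27,r5:6
c9: CDB Add1=-5 | r0:-5,r1:7,r2:1,r3:Mul1,r4:27,r5:6
c10: - | r0:-5,r1:7,r2:1,r3:Mul1,r4:27,r5:6
c11: - | r0:-5,r1:7,r2:1,r3:Mul1,r4:27,r5:6
c12: - | r0:-5,r1:7,r2:1,r3:Mul1,r4:27,r5:6
c13: CDB Mul1=27 | r0:-5,r1:7,r2:1,r3:27,r4:27,r5:6

STATUS = VALUE 27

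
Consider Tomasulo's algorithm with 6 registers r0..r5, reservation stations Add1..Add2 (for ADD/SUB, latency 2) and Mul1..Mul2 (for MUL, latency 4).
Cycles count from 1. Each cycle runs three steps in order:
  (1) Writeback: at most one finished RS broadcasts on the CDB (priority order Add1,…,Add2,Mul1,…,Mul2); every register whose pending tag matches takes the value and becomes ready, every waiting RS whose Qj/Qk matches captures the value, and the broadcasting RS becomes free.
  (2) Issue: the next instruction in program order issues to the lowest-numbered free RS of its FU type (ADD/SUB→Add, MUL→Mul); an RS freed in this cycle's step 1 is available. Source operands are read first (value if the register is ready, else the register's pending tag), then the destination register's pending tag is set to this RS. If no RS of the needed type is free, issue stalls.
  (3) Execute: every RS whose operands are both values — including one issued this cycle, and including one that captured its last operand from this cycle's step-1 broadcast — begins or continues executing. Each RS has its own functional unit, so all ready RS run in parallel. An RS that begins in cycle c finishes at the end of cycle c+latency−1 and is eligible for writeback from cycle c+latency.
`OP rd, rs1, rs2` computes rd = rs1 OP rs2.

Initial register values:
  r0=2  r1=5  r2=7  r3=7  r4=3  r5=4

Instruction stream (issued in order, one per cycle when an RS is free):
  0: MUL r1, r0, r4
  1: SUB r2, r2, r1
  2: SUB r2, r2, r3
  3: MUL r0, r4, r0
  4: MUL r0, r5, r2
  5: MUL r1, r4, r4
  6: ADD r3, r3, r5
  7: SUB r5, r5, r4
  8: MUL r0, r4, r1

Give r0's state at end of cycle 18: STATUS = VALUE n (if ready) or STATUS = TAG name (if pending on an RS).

cycle 1: issue MUL r1<-Mul1 // r0:2,r1:Mul1,r2:7,r3:7,r4:3,r5:4
cycle 2: issue SUB r2<-Add1 // r0:2,r1:Mul1,r2:Add1,r3:7,r4:3,r5:4
cycle 3: issue SUB r2<-Add2 // r0:2,r1:Mul1,r2:Add2,r3:7,r4:3,r5:4
cycle 4: issue MUL r0<-Mul2 // r0:Mul2,r1:Mul1,r2:Add2,r3:7,r4:3,r5:4
cycle 5: CDB Mul1=6; issue MUL r0<-Mul1 // r0:Mul1,r1:6,r2:Add2,r3:7,r4:3,r5:4
cycle 6: stall // r0:Mul1,r1:6,r2:Add2,r3:7,r4:3,r5:4
cycle 7: CDB Add1=1; stall // r0:Mul1,r1:6,r2:Add2,r3:7,r4:3,r5:4
cycle 8: CDB Mul2=6; issue MUL r1<-Mul2 // r0:Mul1,r1:Mul2,r2:Add2,r3:7,r4:3,r5:4
cycle 9: CDB Add2=-6; issue ADD r3<-Add1 // r0:Mul1,r1:Mul2,r2:-6,r3:Add1,r4:3,r5:4
cycle 10: issue SUB r5<-Add2 // r0:Mul1,r1:Mul2,r2:-6,r3:Add1,r4:3,r5:Add2
cycle 11: CDB Add1=11; stall // r0:Mul1,r1:Mul2,r2:-6,r3:11,r4:3,r5:Add2
cycle 12: CDB Add2=1; stall // r0:Mul1,r1:Mul2,r2:-6,r3:11,r4:3,r5:1
cycle 13: CDB Mul1=-24; issue MUL r0<-Mul1 // r0:Mul1,r1:Mul2,r2:-6,r3:11,r4:3,r5:1
cycle 14: CDB Mul2=9 // r0:Mul1,r1:9,r2:-6,r3:11,r4:3,r5:1
cycle 15: - // r0:Mul1,r1:9,r2:-6,r3:11,r4:3,r5:1
cycle 16: - // r0:Mul1,r1:9,r2:-6,r3:11,r4:3,r5:1
cycle 17: - // r0:Mul1,r1:9,r2:-6,r3:11,r4:3,r5:1
cycle 18: CDB Mul1=27 // r0:27,r1:9,r2:-6,r3:11,r4:3,r5:1

STATUS = VALUE 27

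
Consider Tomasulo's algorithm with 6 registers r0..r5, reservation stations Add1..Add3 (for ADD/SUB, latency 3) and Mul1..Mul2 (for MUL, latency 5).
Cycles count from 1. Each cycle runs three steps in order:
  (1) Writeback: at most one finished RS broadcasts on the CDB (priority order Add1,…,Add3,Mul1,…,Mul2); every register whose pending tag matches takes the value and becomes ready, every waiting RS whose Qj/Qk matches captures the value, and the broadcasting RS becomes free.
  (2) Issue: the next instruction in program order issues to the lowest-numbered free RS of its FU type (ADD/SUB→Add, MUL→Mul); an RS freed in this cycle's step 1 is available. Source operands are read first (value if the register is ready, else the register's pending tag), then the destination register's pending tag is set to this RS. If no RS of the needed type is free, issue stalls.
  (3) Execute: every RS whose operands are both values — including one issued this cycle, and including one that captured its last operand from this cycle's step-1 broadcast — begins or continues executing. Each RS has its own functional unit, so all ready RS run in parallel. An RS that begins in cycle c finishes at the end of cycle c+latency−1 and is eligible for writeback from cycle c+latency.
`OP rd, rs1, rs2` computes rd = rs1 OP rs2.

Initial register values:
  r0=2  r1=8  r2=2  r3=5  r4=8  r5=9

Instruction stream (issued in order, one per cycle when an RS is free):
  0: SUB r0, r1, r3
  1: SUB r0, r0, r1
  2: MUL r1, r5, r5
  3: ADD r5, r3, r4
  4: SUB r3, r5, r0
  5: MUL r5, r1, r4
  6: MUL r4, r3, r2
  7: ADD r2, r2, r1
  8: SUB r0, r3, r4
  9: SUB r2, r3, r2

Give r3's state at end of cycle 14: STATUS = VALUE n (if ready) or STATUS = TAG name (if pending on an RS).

STATUS = VALUE 18

  c1: issue SUB r0<-Add1  regs: r0:Add1,r1:8,r2:2,r3:5,r4:8,r5:9
  c2: issue SUB r0<-Add2  regs: r0:Add2,r1:8,r2:2,r3:5,r4:8,r5:9
  c3: issue MUL r1<-Mul1  regs: r0:Add2,r1:Mul1,r2:2,r3:5,r4:8,r5:9
  c4: CDB Add1=3; issue ADD r5<-Add1  regs: r0:Add2,r1:Mul1,r2:2,r3:5,r4:8,r5:Add1
  c5: issue SUB r3<-Add3  regs: r0:Add2,r1:Mul1,r2:2,r3:Add3,r4:8,r5:Add1
  c6: issue MUL r5<-Mul2  regs: r0:Add2,r1:Mul1,r2:2,r3:Add3,r4:8,r5:Mul2
  c7: CDB Add1=13; stall  regs: r0:Add2,r1:Mul1,r2:2,r3:Add3,r4:8,r5:Mul2
  c8: CDB Add2=-5; stall  regs: r0:-5,r1:Mul1,r2:2,r3:Add3,r4:8,r5:Mul2
  c9: CDB Mul1=81; issue MUL r4<-Mul1  regs: r0:-5,r1:81,r2:2,r3:Add3,r4:Mul1,r5:Mul2
  c10: issue ADD r2<-Add1  regs: r0:-5,r1:81,r2:Add1,r3:Add3,r4:Mul1,r5:Mul2
  c11: CDB Add3=18; issue SUB r0<-Add2  regs: r0:Add2,r1:81,r2:Add1,r3:18,r4:Mul1,r5:Mul2
  c12: issue SUB r2<-Add3  regs: r0:Add2,r1:81,r2:Add3,r3:18,r4:Mul1,r5:Mul2
  c13: CDB Add1=83  regs: r0:Add2,r1:81,r2:Add3,r3:18,r4:Mul1,r5:Mul2
  c14: CDB Mul2=648  regs: r0:Add2,r1:81,r2:Add3,r3:18,r4:Mul1,r5:648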